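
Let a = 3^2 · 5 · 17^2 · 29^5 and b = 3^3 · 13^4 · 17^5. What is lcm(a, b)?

max exponent per prime: 3^3 · 5 · 13^4 · 17^5 · 29^5 = 112290178992733499355

112290178992733499355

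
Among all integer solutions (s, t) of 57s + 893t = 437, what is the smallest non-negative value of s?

39

Reduce mod 893: 57s ≡ 437 (mod 893). With g = gcd(57, 893) = 19 dividing 437, divide through: 3s ≡ 23 (mod 47).
Since gcd(3, 47) = 1, s ≡ 23·(3)⁻¹ ≡ 39 (mod 47). Smallest non-negative: 39.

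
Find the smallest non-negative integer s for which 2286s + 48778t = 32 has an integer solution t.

17817

Euclid: 48778 = 21·2286 + 772; 2286 = 2·772 + 742; 772 = 1·742 + 30; 742 = 24·30 + 22; 30 = 1·22 + 8; 22 = 2·8 + 6; 8 = 1·6 + 2; 6 = 3·2 + 0 → gcd = 2; 32 = 2·16.
Back-substitution yields 2286·(-6508) + 48778·(305) = 2, so one solution is s = -6508·16 = -104128, t = 305·16 = 4880.
Solutions in s differ by 48778/2 = 24389; the one in [0, 24389) is -104128 mod 24389 = 17817.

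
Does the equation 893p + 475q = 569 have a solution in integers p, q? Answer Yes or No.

gcd(893, 475): 893 = 1·475 + 418; 475 = 1·418 + 57; 418 = 7·57 + 19; 57 = 3·19 + 0 → 19
19 does not divide 569, so a solution does not exist.

No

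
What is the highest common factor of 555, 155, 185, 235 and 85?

gcd(555, 155): 555 = 3·155 + 90; 155 = 1·90 + 65; 90 = 1·65 + 25; 65 = 2·25 + 15; 25 = 1·15 + 10; 15 = 1·10 + 5; 10 = 2·5 + 0 → 5
gcd(5, 185): 185 = 37·5 + 0 → 5
gcd(5, 235): 235 = 47·5 + 0 → 5
gcd(5, 85): 85 = 17·5 + 0 → 5

5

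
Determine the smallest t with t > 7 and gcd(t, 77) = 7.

gcd(t, 77) = 7 forces 7 | t; write t = 7s. Then gcd(7s, 7·11) = 7·gcd(s, 11), so need gcd(s, 11) = 1.
7s > 7 gives s ≥ 2. The least s ≥ 2 coprime to 11 is 2, so t = 7·2 = 14.

14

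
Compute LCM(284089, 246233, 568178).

lcm(284089, 246233) = 284089·246233/gcd = 69952086737/169 = 413917673
lcm(413917673, 568178) = 413917673·568178/gcd = 235178915609794/284089 = 827835346

827835346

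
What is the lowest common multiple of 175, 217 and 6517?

175 = 5² · 7; 217 = 7 · 31; 6517 = 7³ · 19
lcm takes max exponent of each prime: 5² · 7³ · 19 · 31 = 5050675

5050675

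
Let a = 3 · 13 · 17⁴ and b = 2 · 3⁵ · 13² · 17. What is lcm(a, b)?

max exponent per prime: 2 · 3⁵ · 13² · 17⁴ = 6859913814

6859913814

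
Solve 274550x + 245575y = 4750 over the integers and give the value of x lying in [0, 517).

gcd(274550, 245575) = 475 (Euclid: 274550 = 1·245575 + 28975; 245575 = 8·28975 + 13775; 28975 = 2·13775 + 1425; 13775 = 9·1425 + 950; 1425 = 1·950 + 475; 950 = 2·475 + 0), and 475 | 4750.
Extended Euclid: 274550·(178) + 245575·(-199) = 475. Scale by 10: x₀ = 1780.
General solution x = x₀ + 517t; reducing mod 517 gives x = 229 (and y = -256).

229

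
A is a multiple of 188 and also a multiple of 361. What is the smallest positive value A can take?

gcd first: 361 = 1·188 + 173; 188 = 1·173 + 15; 173 = 11·15 + 8; 15 = 1·8 + 7; 8 = 1·7 + 1; 7 = 7·1 + 0 → gcd = 1
lcm = 188·361/gcd = 67868/1 = 67868

67868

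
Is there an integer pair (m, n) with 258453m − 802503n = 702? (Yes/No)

Yes

By Bézout, 258453m − 802503n = 702 has integer solutions iff gcd(258453, 802503) | 702.
Euclid: 802503 = 3·258453 + 27144; 258453 = 9·27144 + 14157; 27144 = 1·14157 + 12987; 14157 = 1·12987 + 1170; 12987 = 11·1170 + 117; 1170 = 10·117 + 0. gcd = 117; 702 mod 117 = 0. Yes.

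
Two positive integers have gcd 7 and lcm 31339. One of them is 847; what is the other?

259

Using pq = gcd(p,q)·lcm(p,q) = 7·31339 = 219373, we get q = 219373/847 = 259.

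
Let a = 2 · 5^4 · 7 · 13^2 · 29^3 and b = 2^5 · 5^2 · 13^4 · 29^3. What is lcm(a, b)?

max exponent per prime: 2^5 · 5^4 · 7 · 13^4 · 29^3 = 97520392060000

97520392060000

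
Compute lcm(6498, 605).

gcd first: 6498 = 10·605 + 448; 605 = 1·448 + 157; 448 = 2·157 + 134; 157 = 1·134 + 23; 134 = 5·23 + 19; 23 = 1·19 + 4; 19 = 4·4 + 3; 4 = 1·3 + 1; 3 = 3·1 + 0 → gcd = 1
lcm = 6498·605/gcd = 3931290/1 = 3931290

3931290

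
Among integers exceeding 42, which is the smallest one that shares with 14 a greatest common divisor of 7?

49

14 = 7·2. Any x with gcd(x, 14) = 7 is a multiple of 7, say 7s, with s coprime to 2.
Need s > 42/7, so s ≥ 7. First s ≥ 7 with gcd(s, 2) = 1 is s = 7. Thus x = 7·7 = 49.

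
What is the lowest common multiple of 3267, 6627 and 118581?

6069331323

lcm(3267, 6627) = 3267·6627/gcd = 21650409/3 = 7216803
lcm(7216803, 118581) = 7216803·118581/gcd = 855775716543/141 = 6069331323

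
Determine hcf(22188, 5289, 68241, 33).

3

gcd(22188, 5289): 22188 = 4·5289 + 1032; 5289 = 5·1032 + 129; 1032 = 8·129 + 0 → 129
gcd(129, 68241): 68241 = 529·129 + 0 → 129
gcd(129, 33): 129 = 3·33 + 30; 33 = 1·30 + 3; 30 = 10·3 + 0 → 3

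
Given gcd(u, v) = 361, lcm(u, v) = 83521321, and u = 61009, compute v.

Using uv = gcd(u,v)·lcm(u,v) = 361·83521321 = 30151196881, we get v = 30151196881/61009 = 494209.

494209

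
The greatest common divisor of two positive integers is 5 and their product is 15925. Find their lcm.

Since gcd(a,b)·lcm(a,b) = ab, lcm = 15925/5 = 3185.

3185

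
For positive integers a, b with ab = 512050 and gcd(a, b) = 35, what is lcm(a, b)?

Since gcd(a,b)·lcm(a,b) = ab, lcm = 512050/35 = 14630.

14630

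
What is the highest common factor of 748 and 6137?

17

748 = 2² · 11 · 17
6137 = 17 · 19²
Common: 17 = 17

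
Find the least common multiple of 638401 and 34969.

gcd first: 638401 = 18·34969 + 8959; 34969 = 3·8959 + 8092; 8959 = 1·8092 + 867; 8092 = 9·867 + 289; 867 = 3·289 + 0 → gcd = 289
lcm = 638401·34969/gcd = 22324244569/289 = 77246521

77246521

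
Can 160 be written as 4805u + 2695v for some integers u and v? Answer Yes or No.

By Bézout, 4805u + 2695v = 160 has integer solutions iff gcd(4805, 2695) | 160.
Euclid: 4805 = 1·2695 + 2110; 2695 = 1·2110 + 585; 2110 = 3·585 + 355; 585 = 1·355 + 230; 355 = 1·230 + 125; 230 = 1·125 + 105; 125 = 1·105 + 20; 105 = 5·20 + 5; 20 = 4·5 + 0. gcd = 5; 160 mod 5 = 0. Yes.

Yes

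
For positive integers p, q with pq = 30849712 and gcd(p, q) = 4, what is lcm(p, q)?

For any two positive integers, gcd × lcm equals their product. Hence lcm = 30849712 / 4 = 7712428.

7712428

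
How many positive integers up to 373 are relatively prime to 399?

202

Prime factors of 399: 3, 7, 19. Count integers ≤ 373 divisible by none of them.
By inclusion–exclusion: 373 − ⌊373/3⌋ − ⌊373/7⌋ − ⌊373/19⌋ + ⌊373/21⌋ + ⌊373/57⌋ + ⌊373/133⌋ − ⌊373/399⌋ = 202.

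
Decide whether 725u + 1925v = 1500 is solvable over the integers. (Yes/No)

Yes

By Bézout, 725u + 1925v = 1500 has integer solutions iff gcd(725, 1925) | 1500.
Euclid: 1925 = 2·725 + 475; 725 = 1·475 + 250; 475 = 1·250 + 225; 250 = 1·225 + 25; 225 = 9·25 + 0. gcd = 25; 1500 mod 25 = 0. Yes.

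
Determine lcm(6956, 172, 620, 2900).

6722452300

lcm(6956, 172) = 6956·172/gcd = 1196432/4 = 299108
lcm(299108, 620) = 299108·620/gcd = 185446960/4 = 46361740
lcm(46361740, 2900) = 46361740·2900/gcd = 134449046000/20 = 6722452300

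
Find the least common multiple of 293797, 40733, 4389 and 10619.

293797 = 7 · 19 · 47²; 40733 = 7 · 11 · 23²; 4389 = 3 · 7 · 11 · 19; 10619 = 7 · 37 · 41
lcm takes max exponent of each prime: 3 · 7 · 11 · 19 · 23² · 37 · 41 · 47² = 7780411185393

7780411185393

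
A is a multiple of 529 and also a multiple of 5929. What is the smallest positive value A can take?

529 = 23²; 5929 = 7² · 11²
max exponents: 7² · 11² · 23² = 3136441

3136441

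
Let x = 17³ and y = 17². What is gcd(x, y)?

289

min exponent per shared prime: 17² = 289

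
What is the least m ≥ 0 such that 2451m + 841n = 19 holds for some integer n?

502

gcd(2451, 841) = 1 (Euclid: 2451 = 2·841 + 769; 841 = 1·769 + 72; 769 = 10·72 + 49; 72 = 1·49 + 23; 49 = 2·23 + 3; 23 = 7·3 + 2; 3 = 1·2 + 1; 2 = 2·1 + 0), and 1 | 19.
Extended Euclid: 2451·(292) + 841·(-851) = 1. Scale by 19: m₀ = 5548.
General solution m = m₀ + 841t; reducing mod 841 gives m = 502 (and n = -1463).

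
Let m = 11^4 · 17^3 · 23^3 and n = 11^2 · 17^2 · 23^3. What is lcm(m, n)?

875187311911

max exponent per prime: 11^4 · 17^3 · 23^3 = 875187311911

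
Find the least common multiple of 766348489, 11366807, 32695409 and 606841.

lcm(766348489, 11366807) = 766348489·11366807/gcd = 8710935369204623/361 = 24130014873143
lcm(24130014873143, 32695409) = 24130014873143·32695409/gcd = 788940705453493500487/797449 = 989330609798863
lcm(989330609798863, 606841) = 989330609798863·606841/gcd = 600366376580951821783/14801 = 40562555001753383

40562555001753383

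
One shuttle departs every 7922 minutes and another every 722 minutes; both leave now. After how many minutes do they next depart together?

gcd first: 7922 = 10·722 + 702; 722 = 1·702 + 20; 702 = 35·20 + 2; 20 = 10·2 + 0 → gcd = 2
lcm = 7922·722/gcd = 5719684/2 = 2859842

2859842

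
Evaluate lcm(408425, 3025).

49419425

gcd first: 408425 = 135·3025 + 50; 3025 = 60·50 + 25; 50 = 2·25 + 0 → gcd = 25
lcm = 408425·3025/gcd = 1235485625/25 = 49419425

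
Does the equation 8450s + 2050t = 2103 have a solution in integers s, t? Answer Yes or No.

gcd(8450, 2050): 8450 = 4·2050 + 250; 2050 = 8·250 + 50; 250 = 5·50 + 0 → 50
50 does not divide 2103, so a solution does not exist.

No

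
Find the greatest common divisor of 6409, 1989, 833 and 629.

gcd(6409, 1989): 6409 = 3·1989 + 442; 1989 = 4·442 + 221; 442 = 2·221 + 0 → 221
gcd(221, 833): 833 = 3·221 + 170; 221 = 1·170 + 51; 170 = 3·51 + 17; 51 = 3·17 + 0 → 17
gcd(17, 629): 629 = 37·17 + 0 → 17

17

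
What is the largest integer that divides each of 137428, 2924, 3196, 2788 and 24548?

gcd(137428, 2924): 137428 = 47·2924 + 0 → 2924
gcd(2924, 3196): 3196 = 1·2924 + 272; 2924 = 10·272 + 204; 272 = 1·204 + 68; 204 = 3·68 + 0 → 68
gcd(68, 2788): 2788 = 41·68 + 0 → 68
gcd(68, 24548): 24548 = 361·68 + 0 → 68

68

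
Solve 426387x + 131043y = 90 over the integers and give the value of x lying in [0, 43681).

Euclid: 426387 = 3·131043 + 33258; 131043 = 3·33258 + 31269; 33258 = 1·31269 + 1989; 31269 = 15·1989 + 1434; 1989 = 1·1434 + 555; 1434 = 2·555 + 324; 555 = 1·324 + 231; 324 = 1·231 + 93; 231 = 2·93 + 45; 93 = 2·45 + 3; 45 = 15·3 + 0 → gcd = 3; 90 = 3·30.
Back-substitution yields 426387·(-2833) + 131043·(9218) = 3, so one solution is x = -2833·30 = -84990, y = 9218·30 = 276540.
Solutions in x differ by 131043/3 = 43681; the one in [0, 43681) is -84990 mod 43681 = 2372.

2372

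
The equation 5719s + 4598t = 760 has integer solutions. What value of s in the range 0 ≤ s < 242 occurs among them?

Euclid: 5719 = 1·4598 + 1121; 4598 = 4·1121 + 114; 1121 = 9·114 + 95; 114 = 1·95 + 19; 95 = 5·19 + 0 → gcd = 19; 760 = 19·40.
Back-substitution yields 5719·(-41) + 4598·(51) = 19, so one solution is s = -41·40 = -1640, t = 51·40 = 2040.
Solutions in s differ by 4598/19 = 242; the one in [0, 242) is -1640 mod 242 = 54.

54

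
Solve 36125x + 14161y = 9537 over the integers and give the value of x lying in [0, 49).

gcd(36125, 14161) = 289 (Euclid: 36125 = 2·14161 + 7803; 14161 = 1·7803 + 6358; 7803 = 1·6358 + 1445; 6358 = 4·1445 + 578; 1445 = 2·578 + 289; 578 = 2·289 + 0), and 289 | 9537.
Extended Euclid: 36125·(20) + 14161·(-51) = 289. Scale by 33: x₀ = 660.
General solution x = x₀ + 49t; reducing mod 49 gives x = 23 (and y = -58).

23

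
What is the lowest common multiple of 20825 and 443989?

11099725

gcd first: 443989 = 21·20825 + 6664; 20825 = 3·6664 + 833; 6664 = 8·833 + 0 → gcd = 833
lcm = 20825·443989/gcd = 9246070925/833 = 11099725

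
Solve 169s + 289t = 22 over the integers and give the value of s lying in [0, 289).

284

Euclid: 289 = 1·169 + 120; 169 = 1·120 + 49; 120 = 2·49 + 22; 49 = 2·22 + 5; 22 = 4·5 + 2; 5 = 2·2 + 1; 2 = 2·1 + 0 → gcd = 1; 22 = 1·22.
Back-substitution yields 169·(118) + 289·(-69) = 1, so one solution is s = 118·22 = 2596, t = -69·22 = -1518.
Solutions in s differ by 289/1 = 289; the one in [0, 289) is 2596 mod 289 = 284.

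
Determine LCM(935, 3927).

19635

gcd first: 3927 = 4·935 + 187; 935 = 5·187 + 0 → gcd = 187
lcm = 935·3927/gcd = 3671745/187 = 19635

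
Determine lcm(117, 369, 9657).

5147181

117 = 3² · 13; 369 = 3² · 41; 9657 = 3² · 29 · 37
lcm takes max exponent of each prime: 3² · 13 · 29 · 37 · 41 = 5147181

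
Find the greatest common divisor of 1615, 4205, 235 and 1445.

5

1615 = 5 · 17 · 19; 4205 = 5 · 29²; 235 = 5 · 47; 1445 = 5 · 17²
gcd takes min exponent of each prime: 5 = 5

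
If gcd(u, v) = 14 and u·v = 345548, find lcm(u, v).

For any two positive integers, gcd × lcm equals their product. Hence lcm = 345548 / 14 = 24682.

24682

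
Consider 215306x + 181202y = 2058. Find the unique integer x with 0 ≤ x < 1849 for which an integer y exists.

gcd(215306, 181202) = 98 (Euclid: 215306 = 1·181202 + 34104; 181202 = 5·34104 + 10682; 34104 = 3·10682 + 2058; 10682 = 5·2058 + 392; 2058 = 5·392 + 98; 392 = 4·98 + 0), and 98 | 2058.
Extended Euclid: 215306·(441) + 181202·(-524) = 98. Scale by 21: x₀ = 9261.
General solution x = x₀ + 1849t; reducing mod 1849 gives x = 16 (and y = -19).

16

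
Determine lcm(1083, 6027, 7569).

5489409681

1083 = 3 · 19²; 6027 = 3 · 7² · 41; 7569 = 3² · 29²
lcm takes max exponent of each prime: 3² · 7² · 19² · 29² · 41 = 5489409681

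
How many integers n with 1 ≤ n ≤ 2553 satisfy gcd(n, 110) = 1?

Prime factors of 110: 2, 5, 11. Count integers ≤ 2553 divisible by none of them.
By inclusion–exclusion: 2553 − ⌊2553/2⌋ − ⌊2553/5⌋ − ⌊2553/11⌋ + ⌊2553/10⌋ + ⌊2553/22⌋ + ⌊2553/55⌋ − ⌊2553/110⌋ = 929.

929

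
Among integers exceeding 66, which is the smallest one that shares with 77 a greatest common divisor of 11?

77 = 11·7. Any m with gcd(m, 77) = 11 is a multiple of 11, say 11s, with s coprime to 7.
Need s > 66/11, so s ≥ 7. First s ≥ 7 with gcd(s, 7) = 1 is s = 8. Thus m = 11·8 = 88.

88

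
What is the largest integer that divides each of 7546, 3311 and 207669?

77

gcd(7546, 3311): 7546 = 2·3311 + 924; 3311 = 3·924 + 539; 924 = 1·539 + 385; 539 = 1·385 + 154; 385 = 2·154 + 77; 154 = 2·77 + 0 → 77
gcd(77, 207669): 207669 = 2697·77 + 0 → 77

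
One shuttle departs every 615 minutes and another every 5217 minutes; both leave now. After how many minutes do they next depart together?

gcd first: 5217 = 8·615 + 297; 615 = 2·297 + 21; 297 = 14·21 + 3; 21 = 7·3 + 0 → gcd = 3
lcm = 615·5217/gcd = 3208455/3 = 1069485

1069485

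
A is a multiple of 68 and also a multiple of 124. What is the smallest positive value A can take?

2108

gcd first: 124 = 1·68 + 56; 68 = 1·56 + 12; 56 = 4·12 + 8; 12 = 1·8 + 4; 8 = 2·4 + 0 → gcd = 4
lcm = 68·124/gcd = 8432/4 = 2108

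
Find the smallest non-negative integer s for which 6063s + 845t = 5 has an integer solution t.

Reduce mod 845: 6063s ≡ 5 (mod 845). With g = gcd(6063, 845) = 1 dividing 5, divide through: 6063s ≡ 5 (mod 845).
Since gcd(6063, 845) = 1, s ≡ 5·(6063)⁻¹ ≡ 40 (mod 845). Smallest non-negative: 40.

40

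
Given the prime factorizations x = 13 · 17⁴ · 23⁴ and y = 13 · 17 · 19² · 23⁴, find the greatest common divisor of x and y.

61844861

min exponent per shared prime: 13 · 17 · 23⁴ = 61844861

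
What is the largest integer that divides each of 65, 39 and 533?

gcd(65, 39): 65 = 1·39 + 26; 39 = 1·26 + 13; 26 = 2·13 + 0 → 13
gcd(13, 533): 533 = 41·13 + 0 → 13

13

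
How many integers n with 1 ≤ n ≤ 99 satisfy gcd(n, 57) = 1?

Prime factors of 57: 3, 19. Count integers ≤ 99 divisible by none of them.
By inclusion–exclusion: 99 − ⌊99/3⌋ − ⌊99/19⌋ + ⌊99/57⌋ = 62.

62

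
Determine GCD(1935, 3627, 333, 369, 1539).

gcd(1935, 3627): 3627 = 1·1935 + 1692; 1935 = 1·1692 + 243; 1692 = 6·243 + 234; 243 = 1·234 + 9; 234 = 26·9 + 0 → 9
gcd(9, 333): 333 = 37·9 + 0 → 9
gcd(9, 369): 369 = 41·9 + 0 → 9
gcd(9, 1539): 1539 = 171·9 + 0 → 9

9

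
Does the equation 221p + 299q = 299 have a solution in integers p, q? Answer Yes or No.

Yes

gcd(221, 299): 299 = 1·221 + 78; 221 = 2·78 + 65; 78 = 1·65 + 13; 65 = 5·13 + 0 → 13
13 divides 299, so a solution exists.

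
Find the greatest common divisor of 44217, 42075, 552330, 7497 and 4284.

153

gcd(44217, 42075): 44217 = 1·42075 + 2142; 42075 = 19·2142 + 1377; 2142 = 1·1377 + 765; 1377 = 1·765 + 612; 765 = 1·612 + 153; 612 = 4·153 + 0 → 153
gcd(153, 552330): 552330 = 3610·153 + 0 → 153
gcd(153, 7497): 7497 = 49·153 + 0 → 153
gcd(153, 4284): 4284 = 28·153 + 0 → 153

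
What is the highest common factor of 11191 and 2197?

1

Euclid: 11191 = 5·2197 + 206; 2197 = 10·206 + 137; 206 = 1·137 + 69; 137 = 1·69 + 68; 69 = 1·68 + 1; 68 = 68·1 + 0. Last nonzero remainder: 1.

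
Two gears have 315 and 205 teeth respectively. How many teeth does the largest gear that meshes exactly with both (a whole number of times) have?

315 = 3² · 5 · 7
205 = 5 · 41
Common: 5 = 5

5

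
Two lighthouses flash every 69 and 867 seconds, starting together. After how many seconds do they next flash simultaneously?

19941

gcd first: 867 = 12·69 + 39; 69 = 1·39 + 30; 39 = 1·30 + 9; 30 = 3·9 + 3; 9 = 3·3 + 0 → gcd = 3
lcm = 69·867/gcd = 59823/3 = 19941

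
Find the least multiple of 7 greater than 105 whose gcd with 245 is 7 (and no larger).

Multiples of 7 above 105: 7·16, 7·17, … . Need the cofactor coprime to 245/7 = 35.
Checking s = 16, 17, … the first with gcd(s, 35) = 1 is s = 16, giving 112.

112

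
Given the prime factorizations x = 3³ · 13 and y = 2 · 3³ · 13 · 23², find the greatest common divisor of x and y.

351

min exponent per shared prime: 3³ · 13 = 351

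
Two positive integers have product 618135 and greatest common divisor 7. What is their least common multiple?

For any two positive integers, gcd × lcm equals their product. Hence lcm = 618135 / 7 = 88305.

88305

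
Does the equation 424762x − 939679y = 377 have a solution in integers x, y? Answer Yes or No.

By Bézout, 424762x − 939679y = 377 has integer solutions iff gcd(424762, 939679) | 377.
Euclid: 939679 = 2·424762 + 90155; 424762 = 4·90155 + 64142; 90155 = 1·64142 + 26013; 64142 = 2·26013 + 12116; 26013 = 2·12116 + 1781; 12116 = 6·1781 + 1430; 1781 = 1·1430 + 351; 1430 = 4·351 + 26; 351 = 13·26 + 13; 26 = 2·13 + 0. gcd = 13; 377 mod 13 = 0. Yes.

Yes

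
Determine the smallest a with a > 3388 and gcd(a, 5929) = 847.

4235

Multiples of 847 above 3388: 847·5, 847·6, … . Need the cofactor coprime to 5929/847 = 7.
Checking s = 5, 6, … the first with gcd(s, 7) = 1 is s = 5, giving 4235.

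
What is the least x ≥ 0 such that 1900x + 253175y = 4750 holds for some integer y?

gcd(1900, 253175) = 475 (Euclid: 253175 = 133·1900 + 475; 1900 = 4·475 + 0), and 475 | 4750.
Extended Euclid: 1900·(-133) + 253175·(1) = 475. Scale by 10: x₀ = -1330.
General solution x = x₀ + 533t; reducing mod 533 gives x = 269 (and y = -2).

269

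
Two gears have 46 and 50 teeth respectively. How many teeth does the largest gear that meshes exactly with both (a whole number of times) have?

2

Euclid: 50 = 1·46 + 4; 46 = 11·4 + 2; 4 = 2·2 + 0. Last nonzero remainder: 2.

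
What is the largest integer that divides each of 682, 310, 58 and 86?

gcd(682, 310): 682 = 2·310 + 62; 310 = 5·62 + 0 → 62
gcd(62, 58): 62 = 1·58 + 4; 58 = 14·4 + 2; 4 = 2·2 + 0 → 2
gcd(2, 86): 86 = 43·2 + 0 → 2

2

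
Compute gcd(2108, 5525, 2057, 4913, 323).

17

2108 = 2² · 17 · 31; 5525 = 5² · 13 · 17; 2057 = 11² · 17; 4913 = 17³; 323 = 17 · 19
gcd takes min exponent of each prime: 17 = 17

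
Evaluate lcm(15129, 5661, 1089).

1151453061

lcm(15129, 5661) = 15129·5661/gcd = 85645269/9 = 9516141
lcm(9516141, 1089) = 9516141·1089/gcd = 10363077549/9 = 1151453061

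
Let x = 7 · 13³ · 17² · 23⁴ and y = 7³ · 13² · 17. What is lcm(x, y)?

60944337978979

max exponent per prime: 7³ · 13³ · 17² · 23⁴ = 60944337978979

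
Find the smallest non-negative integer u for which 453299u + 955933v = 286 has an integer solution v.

Euclid: 955933 = 2·453299 + 49335; 453299 = 9·49335 + 9284; 49335 = 5·9284 + 2915; 9284 = 3·2915 + 539; 2915 = 5·539 + 220; 539 = 2·220 + 99; 220 = 2·99 + 22; 99 = 4·22 + 11; 22 = 2·11 + 0 → gcd = 11; 286 = 11·26.
Back-substitution yields 453299·(39024) + 955933·(-18505) = 11, so one solution is u = 39024·26 = 1014624, v = -18505·26 = -481130.
Solutions in u differ by 955933/11 = 86903; the one in [0, 86903) is 1014624 mod 86903 = 58691.

58691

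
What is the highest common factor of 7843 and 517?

11

7843 = 11 · 23 · 31
517 = 11 · 47
Common: 11 = 11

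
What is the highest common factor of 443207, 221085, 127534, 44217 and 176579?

17

gcd(443207, 221085): 443207 = 2·221085 + 1037; 221085 = 213·1037 + 204; 1037 = 5·204 + 17; 204 = 12·17 + 0 → 17
gcd(17, 127534): 127534 = 7502·17 + 0 → 17
gcd(17, 44217): 44217 = 2601·17 + 0 → 17
gcd(17, 176579): 176579 = 10387·17 + 0 → 17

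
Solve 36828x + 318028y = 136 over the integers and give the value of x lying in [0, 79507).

56053

Reduce mod 318028: 36828x ≡ 136 (mod 318028). With g = gcd(36828, 318028) = 4 dividing 136, divide through: 9207x ≡ 34 (mod 79507).
Since gcd(9207, 79507) = 1, x ≡ 34·(9207)⁻¹ ≡ 56053 (mod 79507). Smallest non-negative: 56053.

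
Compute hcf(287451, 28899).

Euclid: 287451 = 9·28899 + 27360; 28899 = 1·27360 + 1539; 27360 = 17·1539 + 1197; 1539 = 1·1197 + 342; 1197 = 3·342 + 171; 342 = 2·171 + 0. Last nonzero remainder: 171.

171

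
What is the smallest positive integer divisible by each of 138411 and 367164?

gcd first: 367164 = 2·138411 + 90342; 138411 = 1·90342 + 48069; 90342 = 1·48069 + 42273; 48069 = 1·42273 + 5796; 42273 = 7·5796 + 1701; 5796 = 3·1701 + 693; 1701 = 2·693 + 315; 693 = 2·315 + 63; 315 = 5·63 + 0 → gcd = 63
lcm = 138411·367164/gcd = 50819536404/63 = 806659308

806659308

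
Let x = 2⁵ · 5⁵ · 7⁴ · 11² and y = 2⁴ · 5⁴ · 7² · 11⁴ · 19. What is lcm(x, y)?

max exponent per prime: 2⁵ · 5⁵ · 7⁴ · 11⁴ · 19 = 66790777900000

66790777900000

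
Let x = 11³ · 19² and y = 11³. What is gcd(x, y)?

min exponent per shared prime: 11³ = 1331

1331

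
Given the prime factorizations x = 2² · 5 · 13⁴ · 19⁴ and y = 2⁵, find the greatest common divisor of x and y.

min exponent per shared prime: 2² = 4

4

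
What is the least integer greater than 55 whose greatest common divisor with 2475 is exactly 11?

gcd(t, 2475) = 11 forces 11 | t; write t = 11s. Then gcd(11s, 11·225) = 11·gcd(s, 225), so need gcd(s, 225) = 1.
11s > 55 gives s ≥ 6. The least s ≥ 6 coprime to 225 is 7, so t = 11·7 = 77.

77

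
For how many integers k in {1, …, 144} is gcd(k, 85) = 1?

109

Prime factors of 85: 5, 17. Count integers ≤ 144 divisible by none of them.
By inclusion–exclusion: 144 − ⌊144/5⌋ − ⌊144/17⌋ + ⌊144/85⌋ = 109.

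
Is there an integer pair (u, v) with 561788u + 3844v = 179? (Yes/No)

No

By Bézout, 561788u + 3844v = 179 has integer solutions iff gcd(561788, 3844) | 179.
Euclid: 561788 = 146·3844 + 564; 3844 = 6·564 + 460; 564 = 1·460 + 104; 460 = 4·104 + 44; 104 = 2·44 + 16; 44 = 2·16 + 12; 16 = 1·12 + 4; 12 = 3·4 + 0. gcd = 4; 179 mod 4 = 3. No.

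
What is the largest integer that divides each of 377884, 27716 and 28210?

26

gcd(377884, 27716): 377884 = 13·27716 + 17576; 27716 = 1·17576 + 10140; 17576 = 1·10140 + 7436; 10140 = 1·7436 + 2704; 7436 = 2·2704 + 2028; 2704 = 1·2028 + 676; 2028 = 3·676 + 0 → 676
gcd(676, 28210): 28210 = 41·676 + 494; 676 = 1·494 + 182; 494 = 2·182 + 130; 182 = 1·130 + 52; 130 = 2·52 + 26; 52 = 2·26 + 0 → 26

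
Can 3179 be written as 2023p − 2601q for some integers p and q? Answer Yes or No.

Yes

gcd(2023, 2601): 2601 = 1·2023 + 578; 2023 = 3·578 + 289; 578 = 2·289 + 0 → 289
289 divides 3179, so a solution exists.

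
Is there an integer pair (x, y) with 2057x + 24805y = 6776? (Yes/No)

Yes

gcd(2057, 24805): 24805 = 12·2057 + 121; 2057 = 17·121 + 0 → 121
121 divides 6776, so a solution exists.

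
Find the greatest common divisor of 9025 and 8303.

361

9025 = 5² · 19²
8303 = 19² · 23
Common: 19² = 361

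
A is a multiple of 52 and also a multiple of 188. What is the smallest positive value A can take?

2444

gcd first: 188 = 3·52 + 32; 52 = 1·32 + 20; 32 = 1·20 + 12; 20 = 1·12 + 8; 12 = 1·8 + 4; 8 = 2·4 + 0 → gcd = 4
lcm = 52·188/gcd = 9776/4 = 2444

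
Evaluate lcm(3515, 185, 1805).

3515 = 5 · 19 · 37; 185 = 5 · 37; 1805 = 5 · 19²
lcm takes max exponent of each prime: 5 · 19² · 37 = 66785

66785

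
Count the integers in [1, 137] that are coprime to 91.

Prime factors of 91: 7, 13. Count integers ≤ 137 divisible by none of them.
By inclusion–exclusion: 137 − ⌊137/7⌋ − ⌊137/13⌋ + ⌊137/91⌋ = 109.

109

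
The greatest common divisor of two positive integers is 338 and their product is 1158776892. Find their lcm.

Since gcd(u,v)·lcm(u,v) = uv, lcm = 1158776892/338 = 3428334.

3428334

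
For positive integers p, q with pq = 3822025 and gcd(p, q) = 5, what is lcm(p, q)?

764405

Since gcd(p,q)·lcm(p,q) = pq, lcm = 3822025/5 = 764405.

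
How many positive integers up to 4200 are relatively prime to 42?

Prime factors of 42: 2, 3, 7. Count integers ≤ 4200 divisible by none of them.
By inclusion–exclusion: 4200 − ⌊4200/2⌋ − ⌊4200/3⌋ − ⌊4200/7⌋ + ⌊4200/6⌋ + ⌊4200/14⌋ + ⌊4200/21⌋ − ⌊4200/42⌋ = 1200.

1200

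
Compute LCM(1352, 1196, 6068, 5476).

1352 = 2³ · 13²; 1196 = 2² · 13 · 23; 6068 = 2² · 37 · 41; 5476 = 2² · 37²
lcm takes max exponent of each prime: 2³ · 13² · 23 · 37² · 41 = 1745387384

1745387384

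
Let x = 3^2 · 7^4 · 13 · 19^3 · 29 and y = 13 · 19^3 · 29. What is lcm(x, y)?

max exponent per prime: 3^2 · 7^4 · 13 · 19^3 · 29 = 55877481387

55877481387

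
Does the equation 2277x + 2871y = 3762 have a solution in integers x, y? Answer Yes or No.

Yes

By Bézout, 2277x + 2871y = 3762 has integer solutions iff gcd(2277, 2871) | 3762.
Euclid: 2871 = 1·2277 + 594; 2277 = 3·594 + 495; 594 = 1·495 + 99; 495 = 5·99 + 0. gcd = 99; 3762 mod 99 = 0. Yes.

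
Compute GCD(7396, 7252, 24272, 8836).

gcd(7396, 7252): 7396 = 1·7252 + 144; 7252 = 50·144 + 52; 144 = 2·52 + 40; 52 = 1·40 + 12; 40 = 3·12 + 4; 12 = 3·4 + 0 → 4
gcd(4, 24272): 24272 = 6068·4 + 0 → 4
gcd(4, 8836): 8836 = 2209·4 + 0 → 4

4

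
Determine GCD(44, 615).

1

44 = 2² · 11
615 = 3 · 5 · 41
Common: 1 = 1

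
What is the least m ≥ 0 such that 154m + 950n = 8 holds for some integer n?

327

gcd(154, 950) = 2 (Euclid: 950 = 6·154 + 26; 154 = 5·26 + 24; 26 = 1·24 + 2; 24 = 12·2 + 0), and 2 | 8.
Extended Euclid: 154·(-37) + 950·(6) = 2. Scale by 4: m₀ = -148.
General solution m = m₀ + 475t; reducing mod 475 gives m = 327 (and n = -53).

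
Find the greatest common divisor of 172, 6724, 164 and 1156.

172 = 2² · 43; 6724 = 2² · 41²; 164 = 2² · 41; 1156 = 2² · 17²
gcd takes min exponent of each prime: 2² = 4

4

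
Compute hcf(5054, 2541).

7

Euclid: 5054 = 1·2541 + 2513; 2541 = 1·2513 + 28; 2513 = 89·28 + 21; 28 = 1·21 + 7; 21 = 3·7 + 0. Last nonzero remainder: 7.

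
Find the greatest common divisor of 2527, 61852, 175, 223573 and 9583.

gcd(2527, 61852): 61852 = 24·2527 + 1204; 2527 = 2·1204 + 119; 1204 = 10·119 + 14; 119 = 8·14 + 7; 14 = 2·7 + 0 → 7
gcd(7, 175): 175 = 25·7 + 0 → 7
gcd(7, 223573): 223573 = 31939·7 + 0 → 7
gcd(7, 9583): 9583 = 1369·7 + 0 → 7

7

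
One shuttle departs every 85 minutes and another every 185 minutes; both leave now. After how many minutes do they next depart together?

3145

85 = 5 · 17; 185 = 5 · 37
max exponents: 5 · 17 · 37 = 3145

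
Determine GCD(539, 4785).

11

Euclid: 4785 = 8·539 + 473; 539 = 1·473 + 66; 473 = 7·66 + 11; 66 = 6·11 + 0. Last nonzero remainder: 11.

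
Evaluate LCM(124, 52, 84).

124 = 2² · 31; 52 = 2² · 13; 84 = 2² · 3 · 7
lcm takes max exponent of each prime: 2² · 3 · 7 · 13 · 31 = 33852

33852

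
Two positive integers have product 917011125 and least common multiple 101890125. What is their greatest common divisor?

9

From gcd × lcm = mn: gcd = 917011125 / 101890125 = 9.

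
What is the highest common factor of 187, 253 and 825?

11

187 = 11 · 17; 253 = 11 · 23; 825 = 3 · 5² · 11
gcd takes min exponent of each prime: 11 = 11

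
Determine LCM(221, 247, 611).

197353

lcm(221, 247) = 221·247/gcd = 54587/13 = 4199
lcm(4199, 611) = 4199·611/gcd = 2565589/13 = 197353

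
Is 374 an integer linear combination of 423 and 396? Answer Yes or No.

By Bézout, 423p − 396q = 374 has integer solutions iff gcd(423, 396) | 374.
Euclid: 423 = 1·396 + 27; 396 = 14·27 + 18; 27 = 1·18 + 9; 18 = 2·9 + 0. gcd = 9; 374 mod 9 = 5. No.

No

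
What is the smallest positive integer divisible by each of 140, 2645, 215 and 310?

98721980

140 = 2² · 5 · 7; 2645 = 5 · 23²; 215 = 5 · 43; 310 = 2 · 5 · 31
lcm takes max exponent of each prime: 2² · 5 · 7 · 23² · 31 · 43 = 98721980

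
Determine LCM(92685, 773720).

92685 = 3 · 5 · 37 · 167; 773720 = 2³ · 5 · 23 · 29²
max exponents: 2³ · 3 · 5 · 23 · 29² · 37 · 167 = 14342447640

14342447640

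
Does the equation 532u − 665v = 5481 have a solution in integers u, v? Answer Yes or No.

gcd(532, 665): 665 = 1·532 + 133; 532 = 4·133 + 0 → 133
133 does not divide 5481, so a solution does not exist.

No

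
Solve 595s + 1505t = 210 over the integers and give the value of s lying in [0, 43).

Reduce mod 1505: 595s ≡ 210 (mod 1505). With g = gcd(595, 1505) = 35 dividing 210, divide through: 17s ≡ 6 (mod 43).
Since gcd(17, 43) = 1, s ≡ 6·(17)⁻¹ ≡ 13 (mod 43). Smallest non-negative: 13.

13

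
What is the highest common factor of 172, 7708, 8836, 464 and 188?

172 = 2² · 43; 7708 = 2² · 41 · 47; 8836 = 2² · 47²; 464 = 2⁴ · 29; 188 = 2² · 47
gcd takes min exponent of each prime: 2² = 4

4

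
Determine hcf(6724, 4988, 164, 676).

gcd(6724, 4988): 6724 = 1·4988 + 1736; 4988 = 2·1736 + 1516; 1736 = 1·1516 + 220; 1516 = 6·220 + 196; 220 = 1·196 + 24; 196 = 8·24 + 4; 24 = 6·4 + 0 → 4
gcd(4, 164): 164 = 41·4 + 0 → 4
gcd(4, 676): 676 = 169·4 + 0 → 4

4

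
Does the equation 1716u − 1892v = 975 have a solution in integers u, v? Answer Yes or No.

By Bézout, 1716u − 1892v = 975 has integer solutions iff gcd(1716, 1892) | 975.
Euclid: 1892 = 1·1716 + 176; 1716 = 9·176 + 132; 176 = 1·132 + 44; 132 = 3·44 + 0. gcd = 44; 975 mod 44 = 7. No.

No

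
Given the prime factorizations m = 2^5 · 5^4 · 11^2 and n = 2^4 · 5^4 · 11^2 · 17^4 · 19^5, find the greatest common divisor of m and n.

min exponent per shared prime: 2^4 · 5^4 · 11^2 = 1210000

1210000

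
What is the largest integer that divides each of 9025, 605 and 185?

5

gcd(9025, 605): 9025 = 14·605 + 555; 605 = 1·555 + 50; 555 = 11·50 + 5; 50 = 10·5 + 0 → 5
gcd(5, 185): 185 = 37·5 + 0 → 5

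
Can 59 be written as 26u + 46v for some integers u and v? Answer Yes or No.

gcd(26, 46): 46 = 1·26 + 20; 26 = 1·20 + 6; 20 = 3·6 + 2; 6 = 3·2 + 0 → 2
2 does not divide 59, so a solution does not exist.

No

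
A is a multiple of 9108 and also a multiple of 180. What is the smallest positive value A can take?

9108 = 2² · 3² · 11 · 23; 180 = 2² · 3² · 5
max exponents: 2² · 3² · 5 · 11 · 23 = 45540

45540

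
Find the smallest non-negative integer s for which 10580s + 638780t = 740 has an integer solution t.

gcd(10580, 638780) = 20 (Euclid: 638780 = 60·10580 + 3980; 10580 = 2·3980 + 2620; 3980 = 1·2620 + 1360; 2620 = 1·1360 + 1260; 1360 = 1·1260 + 100; 1260 = 12·100 + 60; 100 = 1·60 + 40; 60 = 1·40 + 20; 40 = 2·20 + 0), and 20 | 740.
Extended Euclid: 10580·(12679) + 638780·(-210) = 20. Scale by 37: s₀ = 469123.
General solution s = s₀ + 31939k; reducing mod 31939 gives s = 21977 (and t = -364).

21977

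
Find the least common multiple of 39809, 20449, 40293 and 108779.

2014057652607

lcm(39809, 20449) = 39809·20449/gcd = 814054241/121 = 6727721
lcm(6727721, 40293) = 6727721·40293/gcd = 271080062253/121 = 2240331093
lcm(2240331093, 108779) = 2240331093·108779/gcd = 243700975965447/121 = 2014057652607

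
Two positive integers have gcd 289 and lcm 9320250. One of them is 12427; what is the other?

216750

m·n = gcd·lcm = 289·9320250 = 2693552250, so n = 2693552250/12427 = 216750.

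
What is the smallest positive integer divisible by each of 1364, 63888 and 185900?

8367730800

lcm(1364, 63888) = 1364·63888/gcd = 87143232/44 = 1980528
lcm(1980528, 185900) = 1980528·185900/gcd = 368180155200/44 = 8367730800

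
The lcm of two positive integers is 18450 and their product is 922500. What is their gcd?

From gcd × lcm = pq: gcd = 922500 / 18450 = 50.

50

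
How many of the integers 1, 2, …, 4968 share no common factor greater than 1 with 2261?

2261 = 7·17·19. Inclusion–exclusion on these primes:
4968 − ⌊4968/7⌋ − ⌊4968/17⌋ − ⌊4968/19⌋ + ⌊4968/119⌋ + ⌊4968/133⌋ + ⌊4968/323⌋ − ⌊4968/2261⌋ = 3797

3797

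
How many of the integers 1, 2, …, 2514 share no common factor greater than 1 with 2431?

1986

2431 = 11·13·17. Inclusion–exclusion on these primes:
2514 − ⌊2514/11⌋ − ⌊2514/13⌋ − ⌊2514/17⌋ + ⌊2514/143⌋ + ⌊2514/187⌋ + ⌊2514/221⌋ − ⌊2514/2431⌋ = 1986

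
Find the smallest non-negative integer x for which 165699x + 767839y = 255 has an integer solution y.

32141

Euclid: 767839 = 4·165699 + 105043; 165699 = 1·105043 + 60656; 105043 = 1·60656 + 44387; 60656 = 1·44387 + 16269; 44387 = 2·16269 + 11849; 16269 = 1·11849 + 4420; 11849 = 2·4420 + 3009; 4420 = 1·3009 + 1411; 3009 = 2·1411 + 187; 1411 = 7·187 + 102; 187 = 1·102 + 85; 102 = 1·85 + 17; 85 = 5·17 + 0 → gcd = 17; 255 = 17·15.
Back-substitution yields 165699·(8165) + 767839·(-1762) = 17, so one solution is x = 8165·15 = 122475, y = -1762·15 = -26430.
Solutions in x differ by 767839/17 = 45167; the one in [0, 45167) is 122475 mod 45167 = 32141.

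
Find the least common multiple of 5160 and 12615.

4339560

5160 = 2³ · 3 · 5 · 43; 12615 = 3 · 5 · 29²
max exponents: 2³ · 3 · 5 · 29² · 43 = 4339560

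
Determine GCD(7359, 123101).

11

7359 = 3 · 11 · 223
123101 = 11 · 19² · 31
Common: 11 = 11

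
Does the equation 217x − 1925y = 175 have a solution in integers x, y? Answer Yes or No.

By Bézout, 217x − 1925y = 175 has integer solutions iff gcd(217, 1925) | 175.
Euclid: 1925 = 8·217 + 189; 217 = 1·189 + 28; 189 = 6·28 + 21; 28 = 1·21 + 7; 21 = 3·7 + 0. gcd = 7; 175 mod 7 = 0. Yes.

Yes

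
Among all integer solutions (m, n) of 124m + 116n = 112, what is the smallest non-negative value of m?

14

gcd(124, 116) = 4 (Euclid: 124 = 1·116 + 8; 116 = 14·8 + 4; 8 = 2·4 + 0), and 4 | 112.
Extended Euclid: 124·(-14) + 116·(15) = 4. Scale by 28: m₀ = -392.
General solution m = m₀ + 29t; reducing mod 29 gives m = 14 (and n = -14).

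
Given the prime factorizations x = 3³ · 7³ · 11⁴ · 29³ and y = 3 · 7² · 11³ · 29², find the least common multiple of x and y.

3306911851089

max exponent per prime: 3³ · 7³ · 11⁴ · 29³ = 3306911851089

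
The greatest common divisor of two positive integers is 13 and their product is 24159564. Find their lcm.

For any two positive integers, gcd × lcm equals their product. Hence lcm = 24159564 / 13 = 1858428.

1858428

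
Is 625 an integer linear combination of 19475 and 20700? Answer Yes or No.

Yes

gcd(19475, 20700): 20700 = 1·19475 + 1225; 19475 = 15·1225 + 1100; 1225 = 1·1100 + 125; 1100 = 8·125 + 100; 125 = 1·100 + 25; 100 = 4·25 + 0 → 25
25 divides 625, so a solution exists.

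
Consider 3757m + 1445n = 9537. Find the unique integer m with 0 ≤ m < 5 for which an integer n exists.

Euclid: 3757 = 2·1445 + 867; 1445 = 1·867 + 578; 867 = 1·578 + 289; 578 = 2·289 + 0 → gcd = 289; 9537 = 289·33.
Back-substitution yields 3757·(2) + 1445·(-5) = 289, so one solution is m = 2·33 = 66, n = -5·33 = -165.
Solutions in m differ by 1445/289 = 5; the one in [0, 5) is 66 mod 5 = 1.

1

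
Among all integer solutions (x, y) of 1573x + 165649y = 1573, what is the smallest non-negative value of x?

1

gcd(1573, 165649) = 121 (Euclid: 165649 = 105·1573 + 484; 1573 = 3·484 + 121; 484 = 4·121 + 0), and 121 | 1573.
Extended Euclid: 1573·(316) + 165649·(-3) = 121. Scale by 13: x₀ = 4108.
General solution x = x₀ + 1369t; reducing mod 1369 gives x = 1 (and y = 0).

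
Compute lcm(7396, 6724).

12432676

7396 = 2² · 43²; 6724 = 2² · 41²
max exponents: 2² · 41² · 43² = 12432676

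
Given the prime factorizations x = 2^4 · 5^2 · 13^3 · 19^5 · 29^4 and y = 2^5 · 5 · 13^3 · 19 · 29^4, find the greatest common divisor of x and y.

2361922462640

min exponent per shared prime: 2^4 · 5 · 13^3 · 19 · 29^4 = 2361922462640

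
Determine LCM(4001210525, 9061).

164049631525

4001210525 = 5² · 13 · 17 · 23² · 37²; 9061 = 13 · 17 · 41
max exponents: 5² · 13 · 17 · 23² · 37² · 41 = 164049631525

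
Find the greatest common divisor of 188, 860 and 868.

4

188 = 2² · 47; 860 = 2² · 5 · 43; 868 = 2² · 7 · 31
gcd takes min exponent of each prime: 2² = 4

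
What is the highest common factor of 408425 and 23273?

17

408425 = 5² · 17 · 31²
23273 = 17 · 37²
Common: 17 = 17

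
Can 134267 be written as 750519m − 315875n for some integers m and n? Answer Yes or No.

No

gcd(750519, 315875): 750519 = 2·315875 + 118769; 315875 = 2·118769 + 78337; 118769 = 1·78337 + 40432; 78337 = 1·40432 + 37905; 40432 = 1·37905 + 2527; 37905 = 15·2527 + 0 → 2527
2527 does not divide 134267, so a solution does not exist.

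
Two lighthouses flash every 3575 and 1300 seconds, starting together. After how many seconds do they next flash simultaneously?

3575 = 5² · 11 · 13; 1300 = 2² · 5² · 13
max exponents: 2² · 5² · 11 · 13 = 14300

14300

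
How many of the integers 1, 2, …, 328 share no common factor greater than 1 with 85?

247

Prime factors of 85: 5, 17. Count integers ≤ 328 divisible by none of them.
By inclusion–exclusion: 328 − ⌊328/5⌋ − ⌊328/17⌋ + ⌊328/85⌋ = 247.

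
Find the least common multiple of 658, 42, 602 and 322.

658 = 2 · 7 · 47; 42 = 2 · 3 · 7; 602 = 2 · 7 · 43; 322 = 2 · 7 · 23
lcm takes max exponent of each prime: 2 · 3 · 7 · 23 · 43 · 47 = 1952286

1952286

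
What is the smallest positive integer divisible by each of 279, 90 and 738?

114390

279 = 3² · 31; 90 = 2 · 3² · 5; 738 = 2 · 3² · 41
lcm takes max exponent of each prime: 2 · 3² · 5 · 31 · 41 = 114390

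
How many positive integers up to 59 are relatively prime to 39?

37

39 = 3·13. Inclusion–exclusion on these primes:
59 − ⌊59/3⌋ − ⌊59/13⌋ + ⌊59/39⌋ = 37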